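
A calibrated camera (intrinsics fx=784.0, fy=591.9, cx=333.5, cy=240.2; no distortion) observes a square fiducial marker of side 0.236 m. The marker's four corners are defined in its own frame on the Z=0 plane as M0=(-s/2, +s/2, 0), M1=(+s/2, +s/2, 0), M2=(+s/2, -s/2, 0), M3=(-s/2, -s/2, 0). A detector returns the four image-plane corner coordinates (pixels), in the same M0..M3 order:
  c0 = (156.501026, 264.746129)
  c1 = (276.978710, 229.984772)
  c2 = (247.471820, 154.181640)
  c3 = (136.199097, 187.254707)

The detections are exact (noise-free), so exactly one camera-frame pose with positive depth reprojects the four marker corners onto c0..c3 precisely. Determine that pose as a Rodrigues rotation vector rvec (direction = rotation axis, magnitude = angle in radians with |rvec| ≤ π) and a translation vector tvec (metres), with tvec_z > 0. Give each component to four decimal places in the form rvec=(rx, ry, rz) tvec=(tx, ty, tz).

Intrinsics K: fx=784.0, fy=591.9, cx=333.5, cy=240.2
Marker side s = 0.236 m; corners in marker frame (Z=0):
  M0 = (-0.1180, +0.1180, 0)
  M1 = (+0.1180, +0.1180, 0)
  M2 = (+0.1180, -0.1180, 0)
  M3 = (-0.1180, -0.1180, 0)
Detected image corners:
  c0 = (156.501026, 264.746129) px
  c1 = (276.978710, 229.984772) px
  c2 = (247.471820, 154.181640) px
  c3 = (136.199097, 187.254707) px
Planar DLT: solve 8×8 A·h = b for H (H[2,2]=1):
  H  [+479.87198 +38.87609 +203.46190]
  H  [-154.19614 +256.71546 +207.67062]
  H  [-0.05079 -0.32569 +1.00000]
B = K⁻¹H; ‖b₁‖=0.679477, ‖b₂‖=0.679477; λ = 2/(‖b₁‖+‖b₂‖) = 1.471720, sign → tz>0 ⇒ λ=+1.471720
r₁ = λ·B[:,0] = (+0.93261,-0.35307,-0.07474); r₂ = λ·B[:,1] = (+0.27687,+0.83282,-0.47932)
r₃ = r₁×r₂ = (+0.23148,+0.42633,+0.87445); SVD([r₁ r₂ r₃]) → R = UVᵀ:
  R  [+0.93261 +0.27687 +0.23148]
  R  [-0.35307 +0.83282 +0.42633]
  R  [-0.07474 -0.47932 +0.87445]
t = (-0.24411, -0.08088, +1.47172) m
tr R = 2.639879; θ = arccos((tr R − 1)/2) = 0.609491 rad = 34.921°
axis k = ((R−Rᵀ)₃₂, (R−Rᵀ)₁₃, (R−Rᵀ)₂₁) / (2 sinθ) = (-0.791028, +0.267469, -0.550214)
rvec = θ·k = (-0.482124, +0.163020, -0.335350)

rvec=(-0.4821, 0.1630, -0.3354) tvec=(-0.2441, -0.0809, 1.4717)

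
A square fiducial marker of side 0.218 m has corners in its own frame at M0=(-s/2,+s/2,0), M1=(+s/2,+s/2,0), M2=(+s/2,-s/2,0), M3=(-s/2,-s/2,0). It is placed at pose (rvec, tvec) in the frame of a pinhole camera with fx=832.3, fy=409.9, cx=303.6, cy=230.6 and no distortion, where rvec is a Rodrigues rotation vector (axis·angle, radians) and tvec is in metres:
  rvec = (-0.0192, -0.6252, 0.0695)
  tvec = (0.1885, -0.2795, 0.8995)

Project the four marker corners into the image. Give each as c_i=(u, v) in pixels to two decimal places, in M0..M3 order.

c0=(397.59, 142.62) c1=(538.11, 160.90) c2=(547.15, 69.38) c3=(409.43, 37.41)

Intrinsics K: fx=832.3, fy=409.9, cx=303.6, cy=230.6
Marker side s = 0.218 m; corners in marker frame (Z=0):
  M0 = (-0.1090, +0.1090, 0)
  M1 = (+0.1090, +0.1090, 0)
  M2 = (+0.1090, -0.1090, 0)
  M3 = (-0.1090, -0.1090, 0)
rvec = (-0.0192, -0.6252, 0.0695), |rvec| = θ = 0.62934 rad = 36.059°
Rodrigues: sinθ=0.58861, 1−cosθ=0.19159; R = I + sinθ·[k]× + (1−cosθ)·[k]×²:
    [+0.80859 -0.05920 -0.58538]
    [+0.07081 +0.99749 -0.00306]
    [+0.58409 -0.03898 +0.81075]
t = (0.1885, -0.2795, 0.8995) m
M0: Pc = R·M0+t = (+0.09391, -0.17849, +0.83159); u = 832.3·(+0.09391)/0.83159 + 303.6 = 397.5918, v = 409.9·(-0.17849)/0.83159 + 230.6 = 142.6187
M1: Pc = R·M1+t = (+0.27018, -0.16306, +0.95892); u = 832.3·(+0.27018)/0.95892 + 303.6 = 538.1084, v = 409.9·(-0.16306)/0.95892 + 230.6 = 160.8999
M2: Pc = R·M2+t = (+0.28309, -0.38051, +0.96741); u = 832.3·(+0.28309)/0.96741 + 303.6 = 547.1511, v = 409.9·(-0.38051)/0.96741 + 230.6 = 69.3763
M3: Pc = R·M3+t = (+0.10682, -0.39594, +0.84008); u = 832.3·(+0.10682)/0.84008 + 303.6 = 409.4263, v = 409.9·(-0.39594)/0.84008 + 230.6 = 37.4076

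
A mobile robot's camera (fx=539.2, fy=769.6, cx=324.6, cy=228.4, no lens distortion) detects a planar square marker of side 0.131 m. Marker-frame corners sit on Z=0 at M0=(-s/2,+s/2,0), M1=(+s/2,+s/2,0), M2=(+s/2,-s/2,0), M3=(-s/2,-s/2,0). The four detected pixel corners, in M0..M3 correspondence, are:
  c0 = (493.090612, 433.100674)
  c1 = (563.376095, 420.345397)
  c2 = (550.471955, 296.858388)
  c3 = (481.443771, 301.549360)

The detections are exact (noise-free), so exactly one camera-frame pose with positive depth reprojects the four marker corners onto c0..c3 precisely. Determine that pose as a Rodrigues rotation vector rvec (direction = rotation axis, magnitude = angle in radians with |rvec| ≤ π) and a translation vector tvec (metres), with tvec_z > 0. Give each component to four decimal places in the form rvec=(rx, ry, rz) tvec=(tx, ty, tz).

Intrinsics K: fx=539.2, fy=769.6, cx=324.6, cy=228.4
Marker side s = 0.131 m; corners in marker frame (Z=0):
  M0 = (-0.0655, +0.0655, 0)
  M1 = (+0.0655, +0.0655, 0)
  M2 = (+0.0655, -0.0655, 0)
  M3 = (-0.0655, -0.0655, 0)
Detected image corners:
  c0 = (493.090612, 433.100674) px
  c1 = (563.376095, 420.345397) px
  c2 = (550.471955, 296.858388) px
  c3 = (481.443771, 301.549360) px
Planar DLT: solve 8×8 A·h = b for H (H[2,2]=1):
  H  [+775.83825 -21.11482 +523.07399]
  H  [+103.60752 +892.55960 +361.91022]
  H  [+0.46768 -0.22020 +1.00000]
B = K⁻¹H; ‖b₁‖=1.248255, ‖b₂‖=1.248255; λ = 2/(‖b₁‖+‖b₂‖) = 0.801119, sign → tz>0 ⇒ λ=+0.801119
r₁ = λ·B[:,0] = (+0.92715,-0.00334,+0.37467); r₂ = λ·B[:,1] = (+0.07483,+0.98147,-0.17641)
r₃ = r₁×r₂ = (-0.36714,+0.19159,+0.91022); SVD([r₁ r₂ r₃]) → R = UVᵀ:
  R  [+0.92715 +0.07483 -0.36714]
  R  [-0.00334 +0.98147 +0.19159]
  R  [+0.37467 -0.17641 +0.91022]
t = (+0.29488, +0.13898, +0.80112) m
tr R = 2.818841; θ = arccos((tr R − 1)/2) = 0.428908 rad = 24.575°
axis k = ((R−Rᵀ)₃₂, (R−Rᵀ)₁₃, (R−Rᵀ)₂₁) / (2 sinθ) = (-0.442443, -0.891858, -0.093983)
rvec = θ·k = (-0.189767, -0.382525, -0.040310)

rvec=(-0.1898, -0.3825, -0.0403) tvec=(0.2949, 0.1390, 0.8011)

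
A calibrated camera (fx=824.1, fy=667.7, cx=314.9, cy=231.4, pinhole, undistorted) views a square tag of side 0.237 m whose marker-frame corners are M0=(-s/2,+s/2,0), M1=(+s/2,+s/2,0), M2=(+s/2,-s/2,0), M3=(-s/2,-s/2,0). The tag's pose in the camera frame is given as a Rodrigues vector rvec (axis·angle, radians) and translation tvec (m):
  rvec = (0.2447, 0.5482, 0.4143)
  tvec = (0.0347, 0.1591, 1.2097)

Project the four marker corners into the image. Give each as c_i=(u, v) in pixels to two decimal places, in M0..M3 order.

c0=(255.25, 340.07) c1=(376.38, 408.42) c2=(435.70, 294.88) c3=(301.58, 232.09)

Intrinsics K: fx=824.1, fy=667.7, cx=314.9, cy=231.4
Marker side s = 0.237 m; corners in marker frame (Z=0):
  M0 = (-0.1185, +0.1185, 0)
  M1 = (+0.1185, +0.1185, 0)
  M2 = (+0.1185, -0.1185, 0)
  M3 = (-0.1185, -0.1185, 0)
rvec = (0.2447, 0.5482, 0.4143), |rvec| = θ = 0.72941 rad = 41.792°
Rodrigues: sinθ=0.66643, 1−cosθ=0.25444; R = I + sinθ·[k]× + (1−cosθ)·[k]×²:
    [+0.77420 -0.31438 +0.54935]
    [+0.44268 +0.88928 -0.11496]
    [-0.45238 +0.33218 +0.82765]
t = (0.0347, 0.1591, 1.2097) m
M0: Pc = R·M0+t = (-0.09430, +0.21202, +1.30267); u = 824.1·(-0.09430)/1.30267 + 314.9 = 255.2460, v = 667.7·(+0.21202)/1.30267 + 231.4 = 340.0747
M1: Pc = R·M1+t = (+0.08919, +0.31694, +1.19546); u = 824.1·(+0.08919)/1.19546 + 314.9 = 376.3834, v = 667.7·(+0.31694)/1.19546 + 231.4 = 408.4194
M2: Pc = R·M2+t = (+0.16370, +0.10618, +1.11673); u = 824.1·(+0.16370)/1.11673 + 314.9 = 435.7011, v = 667.7·(+0.10618)/1.11673 + 231.4 = 294.8843
M3: Pc = R·M3+t = (-0.01979, +0.00126, +1.22394); u = 824.1·(-0.01979)/1.22394 + 314.9 = 301.5757, v = 667.7·(+0.00126)/1.22394 + 231.4 = 232.0889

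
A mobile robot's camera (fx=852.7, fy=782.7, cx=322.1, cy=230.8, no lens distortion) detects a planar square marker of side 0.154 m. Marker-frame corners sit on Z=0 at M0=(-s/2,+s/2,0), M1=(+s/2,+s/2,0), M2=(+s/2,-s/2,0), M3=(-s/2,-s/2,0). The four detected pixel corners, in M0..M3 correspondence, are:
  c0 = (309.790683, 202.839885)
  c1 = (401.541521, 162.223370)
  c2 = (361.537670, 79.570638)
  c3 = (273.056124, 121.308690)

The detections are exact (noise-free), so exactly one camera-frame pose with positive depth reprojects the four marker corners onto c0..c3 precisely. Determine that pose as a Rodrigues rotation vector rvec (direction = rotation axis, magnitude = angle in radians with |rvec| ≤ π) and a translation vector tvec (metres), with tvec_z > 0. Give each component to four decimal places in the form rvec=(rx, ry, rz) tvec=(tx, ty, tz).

rvec=(-0.1642, 0.2650, -0.4130) tvec=(0.0205, -0.1478, 1.2913)

Intrinsics K: fx=852.7, fy=782.7, cx=322.1, cy=230.8
Marker side s = 0.154 m; corners in marker frame (Z=0):
  M0 = (-0.0770, +0.0770, 0)
  M1 = (+0.0770, +0.0770, 0)
  M2 = (+0.0770, -0.0770, 0)
  M3 = (-0.0770, -0.0770, 0)
Detected image corners:
  c0 = (309.790683, 202.839885) px
  c1 = (401.541521, 162.223370) px
  c2 = (361.537670, 79.570638) px
  c3 = (273.056124, 121.308690) px
Planar DLT: solve 8×8 A·h = b for H (H[2,2]=1):
  H  [+527.67643 +194.16718 +335.64928]
  H  [-291.54990 +509.95571 +141.24075]
  H  [-0.17047 -0.16299 +1.00000]
B = K⁻¹H; ‖b₁‖=0.774393, ‖b₂‖=0.774393; λ = 2/(‖b₁‖+‖b₂‖) = 1.291334, sign → tz>0 ⇒ λ=+1.291334
r₁ = λ·B[:,0] = (+0.88227,-0.41610,-0.22014); r₂ = λ·B[:,1] = (+0.37355,+0.90341,-0.21048)
r₃ = r₁×r₂ = (+0.28645,+0.10347,+0.95249); SVD([r₁ r₂ r₃]) → R = UVᵀ:
  R  [+0.88227 +0.37355 +0.28645]
  R  [-0.41610 +0.90341 +0.10347]
  R  [-0.22014 -0.21048 +0.95249]
t = (+0.02052, -0.14776, +1.29133) m
tr R = 2.738175; θ = arccos((tr R − 1)/2) = 0.517442 rad = 29.647°
axis k = ((R−Rᵀ)₃₂, (R−Rᵀ)₁₃, (R−Rᵀ)₂₁) / (2 sinθ) = (-0.317335, +0.512059, -0.798181)
rvec = θ·k = (-0.164203, +0.264961, -0.413012)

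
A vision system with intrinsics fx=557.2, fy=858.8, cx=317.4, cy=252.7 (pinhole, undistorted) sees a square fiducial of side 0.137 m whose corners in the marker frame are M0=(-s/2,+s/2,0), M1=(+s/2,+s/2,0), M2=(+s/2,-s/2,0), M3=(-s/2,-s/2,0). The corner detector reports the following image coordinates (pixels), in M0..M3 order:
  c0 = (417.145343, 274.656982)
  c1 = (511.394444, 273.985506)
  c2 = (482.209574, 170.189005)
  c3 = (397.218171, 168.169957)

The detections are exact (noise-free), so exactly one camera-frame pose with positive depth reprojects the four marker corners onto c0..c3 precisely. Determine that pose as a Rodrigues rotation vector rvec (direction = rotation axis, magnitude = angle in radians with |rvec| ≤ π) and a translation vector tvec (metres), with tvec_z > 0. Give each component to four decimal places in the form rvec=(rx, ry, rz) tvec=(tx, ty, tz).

Intrinsics K: fx=557.2, fy=858.8, cx=317.4, cy=252.7
Marker side s = 0.137 m; corners in marker frame (Z=0):
  M0 = (-0.0685, +0.0685, 0)
  M1 = (+0.0685, +0.0685, 0)
  M2 = (+0.0685, -0.0685, 0)
  M3 = (-0.0685, -0.0685, 0)
Detected image corners:
  c0 = (417.145343, 274.656982) px
  c1 = (511.394444, 273.985506) px
  c2 = (482.209574, 170.189005) px
  c3 = (397.218171, 168.169957) px
Planar DLT: solve 8×8 A·h = b for H (H[2,2]=1):
  H  [+739.05707 -184.89317 +451.90269]
  H  [+48.02647 +588.46428 +218.85013]
  H  [+0.19195 -0.80660 +1.00000]
B = K⁻¹H; ‖b₁‖=1.232078, ‖b₂‖=1.232078; λ = 2/(‖b₁‖+‖b₂‖) = 0.811637, sign → tz>0 ⇒ λ=+0.811637
r₁ = λ·B[:,0] = (+0.98779,-0.00045,+0.15580); r₂ = λ·B[:,1] = (+0.10360,+0.74878,-0.65467)
r₃ = r₁×r₂ = (-0.11636,+0.66282,+0.73969); SVD([r₁ r₂ r₃]) → R = UVᵀ:
  R  [+0.98779 +0.10360 -0.11636]
  R  [-0.00045 +0.74878 +0.66282]
  R  [+0.15580 -0.65467 +0.73969]
t = (+0.19592, -0.03199, +0.81164) m
tr R = 2.476257; θ = arccos((tr R − 1)/2) = 0.740504 rad = 42.428°
axis k = ((R−Rᵀ)₃₂, (R−Rᵀ)₁₃, (R−Rᵀ)₂₁) / (2 sinθ) = (-0.976407, -0.201700, -0.077116)
rvec = θ·k = (-0.723033, -0.149359, -0.057105)

rvec=(-0.7230, -0.1494, -0.0571) tvec=(0.1959, -0.0320, 0.8116)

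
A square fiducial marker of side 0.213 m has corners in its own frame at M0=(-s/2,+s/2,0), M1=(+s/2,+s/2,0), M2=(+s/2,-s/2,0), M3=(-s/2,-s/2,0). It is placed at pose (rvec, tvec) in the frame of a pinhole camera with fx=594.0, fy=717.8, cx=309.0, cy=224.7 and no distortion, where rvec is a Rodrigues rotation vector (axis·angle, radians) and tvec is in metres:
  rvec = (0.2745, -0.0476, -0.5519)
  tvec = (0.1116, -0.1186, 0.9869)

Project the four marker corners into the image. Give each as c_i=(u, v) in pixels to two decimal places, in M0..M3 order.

Intrinsics K: fx=594.0, fy=717.8, cx=309.0, cy=224.7
Marker side s = 0.213 m; corners in marker frame (Z=0):
  M0 = (-0.1065, +0.1065, 0)
  M1 = (+0.1065, +0.1065, 0)
  M2 = (+0.1065, -0.1065, 0)
  M3 = (-0.1065, -0.1065, 0)
rvec = (0.2745, -0.0476, -0.5519), |rvec| = θ = 0.61823 rad = 35.422°
Rodrigues: sinθ=0.57959, 1−cosθ=0.18509; R = I + sinθ·[k]× + (1−cosθ)·[k]×²:
    [+0.85140 +0.51108 -0.11799]
    [-0.52374 +0.81600 -0.24462]
    [-0.02874 +0.27007 +0.96241]
t = (0.1116, -0.1186, 0.9869) m
M0: Pc = R·M0+t = (+0.07536, +0.02408, +1.01872); u = 594.0·(+0.07536)/1.01872 + 309.0 = 352.9391, v = 717.8·(+0.02408)/1.01872 + 224.7 = 241.6685
M1: Pc = R·M1+t = (+0.25670, -0.08747, +1.01260); u = 594.0·(+0.25670)/1.01260 + 309.0 = 459.5845, v = 717.8·(-0.08747)/1.01260 + 224.7 = 162.6927
M2: Pc = R·M2+t = (+0.14784, -0.26128, +0.95508); u = 594.0·(+0.14784)/0.95508 + 309.0 = 400.9497, v = 717.8·(-0.26128)/0.95508 + 224.7 = 28.3301
M3: Pc = R·M3+t = (-0.03350, -0.14973, +0.96120); u = 594.0·(-0.03350)/0.96120 + 309.0 = 288.2954, v = 717.8·(-0.14973)/0.96120 + 224.7 = 112.8880

c0=(352.94, 241.67) c1=(459.58, 162.69) c2=(400.95, 28.33) c3=(288.30, 112.89)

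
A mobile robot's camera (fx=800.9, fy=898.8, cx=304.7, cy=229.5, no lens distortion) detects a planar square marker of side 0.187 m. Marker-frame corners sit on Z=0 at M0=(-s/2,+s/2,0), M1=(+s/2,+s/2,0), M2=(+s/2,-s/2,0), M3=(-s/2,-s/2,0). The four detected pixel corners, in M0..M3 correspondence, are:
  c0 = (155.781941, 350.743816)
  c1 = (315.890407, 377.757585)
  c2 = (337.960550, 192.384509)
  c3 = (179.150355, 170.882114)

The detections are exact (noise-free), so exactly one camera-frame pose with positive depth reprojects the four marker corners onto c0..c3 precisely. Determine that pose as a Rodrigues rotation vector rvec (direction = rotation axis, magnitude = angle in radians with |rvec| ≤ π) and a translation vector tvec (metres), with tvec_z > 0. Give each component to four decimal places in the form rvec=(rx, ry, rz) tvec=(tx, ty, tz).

rvec=(-0.0689, 0.1359, 0.1305) tvec=(-0.0668, 0.0434, 0.9132)

Intrinsics K: fx=800.9, fy=898.8, cx=304.7, cy=229.5
Marker side s = 0.187 m; corners in marker frame (Z=0):
  M0 = (-0.0935, +0.0935, 0)
  M1 = (+0.0935, +0.0935, 0)
  M2 = (+0.0935, -0.0935, 0)
  M3 = (-0.0935, -0.0935, 0)
Detected image corners:
  c0 = (155.781941, 350.743816) px
  c1 = (315.890407, 377.757585) px
  c2 = (337.960550, 192.384509) px
  c3 = (179.150355, 170.882114) px
Planar DLT: solve 8×8 A·h = b for H (H[2,2]=1):
  H  [+814.95173 -137.68419 +246.12671]
  H  [+87.94977 +958.53085 +272.21135]
  H  [-0.15272 -0.06530 +1.00000]
B = K⁻¹H; ‖b₁‖=1.095017, ‖b₂‖=1.095017; λ = 2/(‖b₁‖+‖b₂‖) = 0.913228, sign → tz>0 ⇒ λ=+0.913228
r₁ = λ·B[:,0] = (+0.98231,+0.12497,-0.13946); r₂ = λ·B[:,1] = (-0.13431,+0.98914,-0.05963)
r₃ = r₁×r₂ = (+0.13050,+0.07731,+0.98843); SVD([r₁ r₂ r₃]) → R = UVᵀ:
  R  [+0.98231 -0.13431 +0.13050]
  R  [+0.12497 +0.98914 +0.07731]
  R  [-0.13946 -0.05963 +0.98843]
t = (-0.06679, +0.04340, +0.91323) m
tr R = 2.959883; θ = arccos((tr R − 1)/2) = 0.200629 rad = 11.495°
axis k = ((R−Rᵀ)₃₂, (R−Rᵀ)₁₃, (R−Rᵀ)₂₁) / (2 sinθ) = (-0.343574, +0.677327, +0.650526)
rvec = θ·k = (-0.068931, +0.135891, +0.130514)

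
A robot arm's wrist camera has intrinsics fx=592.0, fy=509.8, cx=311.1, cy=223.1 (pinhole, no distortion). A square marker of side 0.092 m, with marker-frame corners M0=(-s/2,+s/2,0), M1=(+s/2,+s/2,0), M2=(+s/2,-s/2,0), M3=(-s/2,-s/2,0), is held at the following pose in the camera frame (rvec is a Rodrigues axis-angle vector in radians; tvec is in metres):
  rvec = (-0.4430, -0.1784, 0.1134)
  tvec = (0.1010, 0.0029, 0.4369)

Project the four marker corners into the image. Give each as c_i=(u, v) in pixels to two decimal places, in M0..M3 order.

Intrinsics K: fx=592.0, fy=509.8, cx=311.1, cy=223.1
Marker side s = 0.092 m; corners in marker frame (Z=0):
  M0 = (-0.0460, +0.0460, 0)
  M1 = (+0.0460, +0.0460, 0)
  M2 = (+0.0460, -0.0460, 0)
  M3 = (-0.0460, -0.0460, 0)
rvec = (-0.4430, -0.1784, 0.1134), |rvec| = θ = 0.49085 rad = 28.124°
Rodrigues: sinθ=0.47138, 1−cosθ=0.11807; R = I + sinθ·[k]× + (1−cosθ)·[k]×²:
    [+0.97810 -0.07017 -0.19594]
    [+0.14763 +0.89753 +0.41551]
    [+0.14670 -0.43534 +0.88823]
t = (0.1010, 0.0029, 0.4369) m
M0: Pc = R·M0+t = (+0.05278, +0.03740, +0.41013); u = 592.0·(+0.05278)/0.41013 + 311.1 = 387.2849, v = 509.8·(+0.03740)/0.41013 + 223.1 = 269.5836
M1: Pc = R·M1+t = (+0.14276, +0.05098, +0.42362); u = 592.0·(+0.14276)/0.42362 + 311.1 = 510.6094, v = 509.8·(+0.05098)/0.42362 + 223.1 = 284.4475
M2: Pc = R·M2+t = (+0.14922, -0.03160, +0.46367); u = 592.0·(+0.14922)/0.46367 + 311.1 = 501.6188, v = 509.8·(-0.03160)/0.46367 + 223.1 = 188.3616
M3: Pc = R·M3+t = (+0.05924, -0.04518, +0.45018); u = 592.0·(+0.05924)/0.45018 + 311.1 = 388.9966, v = 509.8·(-0.04518)/0.45018 + 223.1 = 171.9393

c0=(387.28, 269.58) c1=(510.61, 284.45) c2=(501.62, 188.36) c3=(389.00, 171.94)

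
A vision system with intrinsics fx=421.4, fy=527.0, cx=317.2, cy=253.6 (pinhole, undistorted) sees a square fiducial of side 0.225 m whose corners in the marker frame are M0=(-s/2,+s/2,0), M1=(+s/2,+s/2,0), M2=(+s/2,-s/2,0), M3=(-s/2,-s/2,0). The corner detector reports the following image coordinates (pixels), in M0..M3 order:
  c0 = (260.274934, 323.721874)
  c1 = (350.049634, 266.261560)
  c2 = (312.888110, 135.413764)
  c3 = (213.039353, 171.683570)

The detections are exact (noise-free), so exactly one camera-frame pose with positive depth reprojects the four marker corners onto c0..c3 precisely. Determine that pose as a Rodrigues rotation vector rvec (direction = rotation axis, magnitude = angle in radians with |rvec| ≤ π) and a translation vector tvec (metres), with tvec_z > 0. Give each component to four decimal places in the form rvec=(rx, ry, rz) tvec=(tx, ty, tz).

Intrinsics K: fx=421.4, fy=527.0, cx=317.2, cy=253.6
Marker side s = 0.225 m; corners in marker frame (Z=0):
  M0 = (-0.1125, +0.1125, 0)
  M1 = (+0.1125, +0.1125, 0)
  M2 = (+0.1125, -0.1125, 0)
  M3 = (-0.1125, -0.1125, 0)
Detected image corners:
  c0 = (260.274934, 323.721874) px
  c1 = (350.049634, 266.261560) px
  c2 = (312.888110, 135.413764) px
  c3 = (213.039353, 171.683570) px
Planar DLT: solve 8×8 A·h = b for H (H[2,2]=1):
  H  [+624.56965 +229.28477 +288.24878]
  H  [-48.38072 +659.21491 +223.60052]
  H  [+0.71664 +0.15328 +1.00000]
B = K⁻¹H; ‖b₁‖=1.262109, ‖b₂‖=1.262109; λ = 2/(‖b₁‖+‖b₂‖) = 0.792325, sign → tz>0 ⇒ λ=+0.792325
r₁ = λ·B[:,0] = (+0.74692,-0.34598,+0.56781); r₂ = λ·B[:,1] = (+0.33969,+0.93266,+0.12145)
r₃ = r₁×r₂ = (-0.57159,+0.10217,+0.81415); SVD([r₁ r₂ r₃]) → R = UVᵀ:
  R  [+0.74692 +0.33969 -0.57159]
  R  [-0.34598 +0.93266 +0.10217]
  R  [+0.56781 +0.12145 +0.81415]
t = (-0.05443, -0.04510, +0.79232) m
tr R = 2.493737; θ = arccos((tr R − 1)/2) = 0.727456 rad = 41.680°
axis k = ((R−Rᵀ)₃₂, (R−Rᵀ)₁₃, (R−Rᵀ)₂₁) / (2 sinθ) = (+0.014494, -0.856730, -0.515561)
rvec = θ·k = (+0.010544, -0.623233, -0.375048)

rvec=(0.0105, -0.6232, -0.3750) tvec=(-0.0544, -0.0451, 0.7923)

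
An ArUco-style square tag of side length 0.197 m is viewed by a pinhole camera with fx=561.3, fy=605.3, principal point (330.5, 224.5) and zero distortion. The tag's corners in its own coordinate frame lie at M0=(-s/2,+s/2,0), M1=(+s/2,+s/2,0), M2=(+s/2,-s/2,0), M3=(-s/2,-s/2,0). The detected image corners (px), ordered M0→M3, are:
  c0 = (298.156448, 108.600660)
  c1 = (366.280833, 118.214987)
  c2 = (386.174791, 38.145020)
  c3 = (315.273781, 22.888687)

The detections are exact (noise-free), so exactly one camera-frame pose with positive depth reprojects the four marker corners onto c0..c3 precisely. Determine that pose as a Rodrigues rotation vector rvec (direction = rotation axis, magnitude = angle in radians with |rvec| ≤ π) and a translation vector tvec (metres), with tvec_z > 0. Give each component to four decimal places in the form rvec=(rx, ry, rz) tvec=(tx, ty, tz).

Intrinsics K: fx=561.3, fy=605.3, cx=330.5, cy=224.5
Marker side s = 0.197 m; corners in marker frame (Z=0):
  M0 = (-0.0985, +0.0985, 0)
  M1 = (+0.0985, +0.0985, 0)
  M2 = (+0.0985, -0.0985, 0)
  M3 = (-0.0985, -0.0985, 0)
Detected image corners:
  c0 = (298.156448, 108.600660) px
  c1 = (366.280833, 118.214987) px
  c2 = (386.174791, 38.145020) px
  c3 = (315.273781, 22.888687) px
Planar DLT: solve 8×8 A·h = b for H (H[2,2]=1):
  H  [+456.12210 +2.63363 +342.25044]
  H  [+84.52762 +440.73484 +73.30495]
  H  [+0.30299 +0.28342 +1.00000]
B = K⁻¹H; ‖b₁‖=0.703401, ‖b₂‖=0.703401; λ = 2/(‖b₁‖+‖b₂‖) = 1.421664, sign → tz>0 ⇒ λ=+1.421664
r₁ = λ·B[:,0] = (+0.90164,+0.03877,+0.43075); r₂ = λ·B[:,1] = (-0.23058,+0.88571,+0.40293)
r₃ = r₁×r₂ = (-0.36590,-0.46262,+0.80753); SVD([r₁ r₂ r₃]) → R = UVᵀ:
  R  [+0.90164 -0.23058 -0.36590]
  R  [+0.03877 +0.88571 -0.46262]
  R  [+0.43075 +0.40293 +0.80753]
t = (+0.02976, -0.35511, +1.42166) m
tr R = 2.594871; θ = arccos((tr R − 1)/2) = 0.647763 rad = 37.114°
axis k = ((R−Rᵀ)₃₂, (R−Rᵀ)₁₃, (R−Rᵀ)₂₁) / (2 sinθ) = (+0.717229, -0.660128, +0.223192)
rvec = θ·k = (+0.464594, -0.427606, +0.144576)

rvec=(0.4646, -0.4276, 0.1446) tvec=(0.0298, -0.3551, 1.4217)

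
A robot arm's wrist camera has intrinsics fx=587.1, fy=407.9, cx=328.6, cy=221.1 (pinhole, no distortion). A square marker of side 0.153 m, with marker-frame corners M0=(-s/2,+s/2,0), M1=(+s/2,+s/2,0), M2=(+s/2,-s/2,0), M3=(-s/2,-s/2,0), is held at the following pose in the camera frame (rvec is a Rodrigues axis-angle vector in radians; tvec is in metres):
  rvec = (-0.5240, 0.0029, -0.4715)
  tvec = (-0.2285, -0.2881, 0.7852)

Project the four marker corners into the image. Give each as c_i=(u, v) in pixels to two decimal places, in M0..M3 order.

c0=(119.19, 112.64) c1=(230.08, 79.39) c2=(192.06, 34.77) c3=(90.40, 64.03)

Intrinsics K: fx=587.1, fy=407.9, cx=328.6, cy=221.1
Marker side s = 0.153 m; corners in marker frame (Z=0):
  M0 = (-0.0765, +0.0765, 0)
  M1 = (+0.0765, +0.0765, 0)
  M2 = (+0.0765, -0.0765, 0)
  M3 = (-0.0765, -0.0765, 0)
rvec = (-0.5240, 0.0029, -0.4715), |rvec| = θ = 0.70491 rad = 40.388°
Rodrigues: sinθ=0.64796, 1−cosθ=0.23833; R = I + sinθ·[k]× + (1−cosθ)·[k]×²:
    [+0.89337 +0.43268 +0.12117]
    [-0.43414 +0.76167 +0.48101]
    [+0.11584 -0.48233 +0.86830]
t = (-0.2285, -0.2881, 0.7852) m
M0: Pc = R·M0+t = (-0.26374, -0.19662, +0.73944); u = 587.1·(-0.26374)/0.73944 + 328.6 = 119.1942, v = 407.9·(-0.19662)/0.73944 + 221.1 = 112.6378
M1: Pc = R·M1+t = (-0.12706, -0.26304, +0.75716); u = 587.1·(-0.12706)/0.75716 + 328.6 = 230.0806, v = 407.9·(-0.26304)/0.75716 + 221.1 = 79.3929
M2: Pc = R·M2+t = (-0.19326, -0.37958, +0.83096); u = 587.1·(-0.19326)/0.83096 + 328.6 = 192.0572, v = 407.9·(-0.37958)/0.83096 + 221.1 = 34.7725
M3: Pc = R·M3+t = (-0.32994, -0.31316, +0.81324); u = 587.1·(-0.32994)/0.81324 + 328.6 = 90.4043, v = 407.9·(-0.31316)/0.81324 + 221.1 = 64.0282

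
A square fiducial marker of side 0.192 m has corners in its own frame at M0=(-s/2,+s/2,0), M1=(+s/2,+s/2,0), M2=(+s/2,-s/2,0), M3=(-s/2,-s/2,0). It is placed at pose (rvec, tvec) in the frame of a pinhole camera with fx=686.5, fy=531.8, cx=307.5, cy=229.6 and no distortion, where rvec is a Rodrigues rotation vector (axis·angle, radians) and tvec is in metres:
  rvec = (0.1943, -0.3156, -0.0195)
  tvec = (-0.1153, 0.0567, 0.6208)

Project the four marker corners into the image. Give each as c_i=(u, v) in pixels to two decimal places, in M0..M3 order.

Intrinsics K: fx=686.5, fy=531.8, cx=307.5, cy=229.6
Marker side s = 0.192 m; corners in marker frame (Z=0):
  M0 = (-0.0960, +0.0960, 0)
  M1 = (+0.0960, +0.0960, 0)
  M2 = (+0.0960, -0.0960, 0)
  M3 = (-0.0960, -0.0960, 0)
rvec = (0.1943, -0.3156, -0.0195), |rvec| = θ = 0.37113 rad = 21.264°
Rodrigues: sinθ=0.36267, 1−cosθ=0.06808; R = I + sinθ·[k]× + (1−cosθ)·[k]×²:
    [+0.95058 -0.01125 -0.31028]
    [-0.04937 +0.98115 -0.18683]
    [+0.30653 +0.19291 +0.93211]
t = (-0.1153, 0.0567, 0.6208) m
M0: Pc = R·M0+t = (-0.20764, +0.15563, +0.60989); u = 686.5·(-0.20764)/0.60989 + 307.5 = 73.7831, v = 531.8·(+0.15563)/0.60989 + 229.6 = 365.3023
M1: Pc = R·M1+t = (-0.02512, +0.14615, +0.66875); u = 686.5·(-0.02512)/0.66875 + 307.5 = 281.7082, v = 531.8·(+0.14615)/0.66875 + 229.6 = 345.8224
M2: Pc = R·M2+t = (-0.02296, -0.04223, +0.63171); u = 686.5·(-0.02296)/0.63171 + 307.5 = 282.5443, v = 531.8·(-0.04223)/0.63171 + 229.6 = 194.0492
M3: Pc = R·M3+t = (-0.20548, -0.03275, +0.57285); u = 686.5·(-0.20548)/0.57285 + 307.5 = 61.2612, v = 531.8·(-0.03275)/0.57285 + 229.6 = 199.1957

c0=(73.78, 365.30) c1=(281.71, 345.82) c2=(282.54, 194.05) c3=(61.26, 199.20)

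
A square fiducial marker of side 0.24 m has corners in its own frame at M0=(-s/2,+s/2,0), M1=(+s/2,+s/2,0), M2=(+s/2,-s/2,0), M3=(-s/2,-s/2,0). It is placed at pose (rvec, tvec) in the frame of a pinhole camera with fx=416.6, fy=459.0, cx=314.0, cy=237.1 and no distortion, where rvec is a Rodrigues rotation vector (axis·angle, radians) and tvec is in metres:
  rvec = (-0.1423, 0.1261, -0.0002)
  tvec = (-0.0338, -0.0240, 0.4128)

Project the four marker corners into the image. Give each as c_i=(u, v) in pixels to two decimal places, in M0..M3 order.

Intrinsics K: fx=416.6, fy=459.0, cx=314.0, cy=237.1
Marker side s = 0.24 m; corners in marker frame (Z=0):
  M0 = (-0.1200, +0.1200, 0)
  M1 = (+0.1200, +0.1200, 0)
  M2 = (+0.1200, -0.1200, 0)
  M3 = (-0.1200, -0.1200, 0)
rvec = (-0.1423, 0.1261, -0.0002), |rvec| = θ = 0.19013 rad = 10.894°
Rodrigues: sinθ=0.18899, 1−cosθ=0.01802; R = I + sinθ·[k]× + (1−cosθ)·[k]×²:
    [+0.99207 -0.00875 +0.12536]
    [-0.00914 +0.98991 +0.14143]
    [-0.12533 -0.14146 +0.98198]
t = (-0.0338, -0.0240, 0.4128) m
M0: Pc = R·M0+t = (-0.15390, +0.09589, +0.41086); u = 416.6·(-0.15390)/0.41086 + 314.0 = 157.9533, v = 459.0·(+0.09589)/0.41086 + 237.1 = 344.2196
M1: Pc = R·M1+t = (+0.08420, +0.09369, +0.38079); u = 416.6·(+0.08420)/0.38079 + 314.0 = 406.1185, v = 459.0·(+0.09369)/0.38079 + 237.1 = 350.0358
M2: Pc = R·M2+t = (+0.08630, -0.14389, +0.41474); u = 416.6·(+0.08630)/0.41474 + 314.0 = 400.6863, v = 459.0·(-0.14389)/0.41474 + 237.1 = 77.8572
M3: Pc = R·M3+t = (-0.15180, -0.14169, +0.44481); u = 416.6·(-0.15180)/0.44481 + 314.0 = 171.8292, v = 459.0·(-0.14169)/0.44481 + 237.1 = 90.8898

c0=(157.95, 344.22) c1=(406.12, 350.04) c2=(400.69, 77.86) c3=(171.83, 90.89)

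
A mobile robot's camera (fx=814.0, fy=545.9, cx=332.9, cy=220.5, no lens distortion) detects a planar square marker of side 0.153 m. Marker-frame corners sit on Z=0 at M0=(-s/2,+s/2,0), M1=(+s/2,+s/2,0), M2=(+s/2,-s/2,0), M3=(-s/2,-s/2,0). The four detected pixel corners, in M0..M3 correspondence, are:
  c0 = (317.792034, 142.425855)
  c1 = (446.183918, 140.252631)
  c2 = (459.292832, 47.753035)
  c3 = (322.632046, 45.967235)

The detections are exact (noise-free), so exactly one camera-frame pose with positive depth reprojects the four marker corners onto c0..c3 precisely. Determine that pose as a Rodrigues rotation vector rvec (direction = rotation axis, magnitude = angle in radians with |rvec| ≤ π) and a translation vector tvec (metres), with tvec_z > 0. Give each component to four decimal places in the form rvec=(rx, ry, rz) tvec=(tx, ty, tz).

rvec=(0.3947, -0.2573, -0.0102) tvec=(0.0603, -0.2047, 0.8949)

Intrinsics K: fx=814.0, fy=545.9, cx=332.9, cy=220.5
Marker side s = 0.153 m; corners in marker frame (Z=0):
  M0 = (-0.0765, +0.0765, 0)
  M1 = (+0.0765, +0.0765, 0)
  M2 = (+0.0765, -0.0765, 0)
  M3 = (-0.0765, -0.0765, 0)
Detected image corners:
  c0 = (317.792034, 142.425855) px
  c1 = (446.183918, 140.252631) px
  c2 = (459.292832, 47.753035) px
  c3 = (322.632046, 45.967235) px
Planar DLT: solve 8×8 A·h = b for H (H[2,2]=1):
  H  [+971.48957 +105.57326 +387.72160]
  H  [+24.16619 +657.36385 +95.63863]
  H  [+0.27475 +0.42641 +1.00000]
B = K⁻¹H; ‖b₁‖=1.117470, ‖b₂‖=1.117470; λ = 2/(‖b₁‖+‖b₂‖) = 0.894878, sign → tz>0 ⇒ λ=+0.894878
r₁ = λ·B[:,0] = (+0.96746,-0.05970,+0.24587); r₂ = λ·B[:,1] = (-0.03999,+0.92347,+0.38159)
r₃ = r₁×r₂ = (-0.24983,-0.37900,+0.89103); SVD([r₁ r₂ r₃]) → R = UVᵀ:
  R  [+0.96746 -0.03999 -0.24983]
  R  [-0.05970 +0.92347 -0.37900]
  R  [+0.24587 +0.38159 +0.89103]
t = (+0.06027, -0.20468, +0.89488) m
tr R = 2.781961; θ = arccos((tr R − 1)/2) = 0.471296 rad = 27.003°
axis k = ((R−Rᵀ)₃₂, (R−Rᵀ)₁₃, (R−Rᵀ)₂₁) / (2 sinθ) = (+0.837581, -0.545883, -0.021698)
rvec = θ·k = (+0.394748, -0.257272, -0.010226)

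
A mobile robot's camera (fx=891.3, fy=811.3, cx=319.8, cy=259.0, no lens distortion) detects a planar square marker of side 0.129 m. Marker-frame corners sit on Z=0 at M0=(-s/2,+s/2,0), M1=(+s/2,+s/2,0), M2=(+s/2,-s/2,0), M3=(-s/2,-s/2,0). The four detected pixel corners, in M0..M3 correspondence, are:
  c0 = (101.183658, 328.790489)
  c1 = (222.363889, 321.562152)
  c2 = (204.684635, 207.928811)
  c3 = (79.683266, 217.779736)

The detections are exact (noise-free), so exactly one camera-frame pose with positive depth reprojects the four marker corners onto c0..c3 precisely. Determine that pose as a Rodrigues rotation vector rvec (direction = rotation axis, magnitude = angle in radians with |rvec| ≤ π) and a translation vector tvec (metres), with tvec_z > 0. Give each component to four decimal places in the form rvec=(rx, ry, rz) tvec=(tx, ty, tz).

Intrinsics K: fx=891.3, fy=811.3, cx=319.8, cy=259.0
Marker side s = 0.129 m; corners in marker frame (Z=0):
  M0 = (-0.0645, +0.0645, 0)
  M1 = (+0.0645, +0.0645, 0)
  M2 = (+0.0645, -0.0645, 0)
  M3 = (-0.0645, -0.0645, 0)
Detected image corners:
  c0 = (101.183658, 328.790489) px
  c1 = (222.363889, 321.562152) px
  c2 = (204.684635, 207.928811) px
  c3 = (79.683266, 217.779736) px
Planar DLT: solve 8×8 A·h = b for H (H[2,2]=1):
  H  [+929.50615 +192.47397 +151.50890]
  H  [-109.27042 +942.22803 +270.02396]
  H  [-0.16076 +0.26623 +1.00000]
B = K⁻¹H; ‖b₁‖=1.115345, ‖b₂‖=1.115345; λ = 2/(‖b₁‖+‖b₂‖) = 0.896584, sign → tz>0 ⇒ λ=+0.896584
r₁ = λ·B[:,0] = (+0.98673,-0.07474,-0.14413); r₂ = λ·B[:,1] = (+0.10797,+0.96507,+0.23870)
r₃ = r₁×r₂ = (+0.12126,-0.25109,+0.96034); SVD([r₁ r₂ r₃]) → R = UVᵀ:
  R  [+0.98673 +0.10797 +0.12126]
  R  [-0.07474 +0.96507 -0.25109]
  R  [-0.14413 +0.23870 +0.96034]
t = (-0.16929, +0.01218, +0.89658) m
tr R = 2.912143; θ = arccos((tr R − 1)/2) = 0.297503 rad = 17.046°
axis k = ((R−Rᵀ)₃₂, (R−Rᵀ)₁₃, (R−Rᵀ)₂₁) / (2 sinθ) = (+0.835436, +0.452677, -0.311656)
rvec = θ·k = (+0.248545, +0.134673, -0.092719)

rvec=(0.2485, 0.1347, -0.0927) tvec=(-0.1693, 0.0122, 0.8966)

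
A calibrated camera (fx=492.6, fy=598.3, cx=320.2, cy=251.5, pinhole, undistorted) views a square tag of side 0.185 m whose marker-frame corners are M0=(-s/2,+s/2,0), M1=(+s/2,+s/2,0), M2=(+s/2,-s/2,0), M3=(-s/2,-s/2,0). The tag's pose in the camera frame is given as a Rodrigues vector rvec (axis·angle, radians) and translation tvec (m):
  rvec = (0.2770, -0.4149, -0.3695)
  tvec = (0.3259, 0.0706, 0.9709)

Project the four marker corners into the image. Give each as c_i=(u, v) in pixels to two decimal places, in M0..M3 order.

Intrinsics K: fx=492.6, fy=598.3, cx=320.2, cy=251.5
Marker side s = 0.185 m; corners in marker frame (Z=0):
  M0 = (-0.0925, +0.0925, 0)
  M1 = (+0.0925, +0.0925, 0)
  M2 = (+0.0925, -0.0925, 0)
  M3 = (-0.0925, -0.0925, 0)
rvec = (0.2770, -0.4149, -0.3695), |rvec| = θ = 0.62081 rad = 35.570°
Rodrigues: sinθ=0.58169, 1−cosθ=0.18659; R = I + sinθ·[k]× + (1−cosθ)·[k]×²:
    [+0.85056 +0.29058 -0.43831]
    [-0.40186 +0.89675 -0.18532]
    [+0.33921 +0.33377 +0.87951]
t = (0.3259, 0.0706, 0.9709) m
M0: Pc = R·M0+t = (+0.27410, +0.19072, +0.97040); u = 492.6·(+0.27410)/0.97040 + 320.2 = 459.3415, v = 598.3·(+0.19072)/0.97040 + 251.5 = 369.0897
M1: Pc = R·M1+t = (+0.43145, +0.11638, +1.03315); u = 492.6·(+0.43145)/1.03315 + 320.2 = 525.9152, v = 598.3·(+0.11638)/1.03315 + 251.5 = 318.8945
M2: Pc = R·M2+t = (+0.37770, -0.04952, +0.97140); u = 492.6·(+0.37770)/0.97140 + 320.2 = 511.7314, v = 598.3·(-0.04952)/0.97140 + 251.5 = 220.9990
M3: Pc = R·M3+t = (+0.22035, +0.02482, +0.90865); u = 492.6·(+0.22035)/0.90865 + 320.2 = 439.6541, v = 598.3·(+0.02482)/0.90865 + 251.5 = 267.8444

c0=(459.34, 369.09) c1=(525.92, 318.89) c2=(511.73, 221.00) c3=(439.65, 267.84)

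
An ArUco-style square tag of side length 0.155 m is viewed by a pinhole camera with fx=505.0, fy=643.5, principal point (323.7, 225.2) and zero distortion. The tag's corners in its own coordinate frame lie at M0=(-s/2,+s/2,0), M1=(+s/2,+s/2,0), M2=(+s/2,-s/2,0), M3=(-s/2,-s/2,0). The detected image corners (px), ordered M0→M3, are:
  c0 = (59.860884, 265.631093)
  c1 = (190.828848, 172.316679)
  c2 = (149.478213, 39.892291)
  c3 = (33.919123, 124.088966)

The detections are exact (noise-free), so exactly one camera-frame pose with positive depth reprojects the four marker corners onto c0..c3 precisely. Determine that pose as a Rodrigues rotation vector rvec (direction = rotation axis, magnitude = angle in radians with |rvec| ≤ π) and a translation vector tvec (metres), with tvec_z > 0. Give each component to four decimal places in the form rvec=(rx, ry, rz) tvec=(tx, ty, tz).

Intrinsics K: fx=505.0, fy=643.5, cx=323.7, cy=225.2
Marker side s = 0.155 m; corners in marker frame (Z=0):
  M0 = (-0.0775, +0.0775, 0)
  M1 = (+0.0775, +0.0775, 0)
  M2 = (+0.0775, -0.0775, 0)
  M3 = (-0.0775, -0.0775, 0)
Detected image corners:
  c0 = (59.860884, 265.631093) px
  c1 = (190.828848, 172.316679) px
  c2 = (149.478213, 39.892291) px
  c3 = (33.919123, 124.088966) px
Planar DLT: solve 8×8 A·h = b for H (H[2,2]=1):
  H  [+783.63715 +131.58869 +107.12044]
  H  [-582.73561 +765.82984 +146.58809]
  H  [-0.07913 -0.78490 +1.00000]
B = K⁻¹H; ‖b₁‖=1.828901, ‖b₂‖=1.828901; λ = 2/(‖b₁‖+‖b₂‖) = 0.546777, sign → tz>0 ⇒ λ=+0.546777
r₁ = λ·B[:,0] = (+0.87620,-0.48000,-0.04327); r₂ = λ·B[:,1] = (+0.41756,+0.80091,-0.42916)
r₃ = r₁×r₂ = (+0.24065,+0.35797,+0.90219); SVD([r₁ r₂ r₃]) → R = UVᵀ:
  R  [+0.87620 +0.41756 +0.24065]
  R  [-0.48000 +0.80091 +0.35797]
  R  [-0.04327 -0.42916 +0.90219]
t = (-0.23450, -0.06680, +0.54678) m
tr R = 2.579298; θ = arccos((tr R − 1)/2) = 0.660559 rad = 37.847°
axis k = ((R−Rᵀ)₃₂, (R−Rᵀ)₁₃, (R−Rᵀ)₂₁) / (2 sinθ) = (-0.641447, +0.231375, -0.731444)
rvec = θ·k = (-0.423714, +0.152837, -0.483162)

rvec=(-0.4237, 0.1528, -0.4832) tvec=(-0.2345, -0.0668, 0.5468)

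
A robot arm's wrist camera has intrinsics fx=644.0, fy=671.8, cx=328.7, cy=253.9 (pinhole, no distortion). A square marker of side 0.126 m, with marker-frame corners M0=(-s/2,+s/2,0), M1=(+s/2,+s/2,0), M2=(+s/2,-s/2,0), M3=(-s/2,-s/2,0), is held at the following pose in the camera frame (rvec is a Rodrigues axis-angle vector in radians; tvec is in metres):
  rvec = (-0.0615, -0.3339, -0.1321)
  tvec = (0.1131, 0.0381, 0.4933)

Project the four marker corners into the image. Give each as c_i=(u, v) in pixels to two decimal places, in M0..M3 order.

c0=(414.87, 408.16) c1=(556.32, 375.91) c2=(532.30, 212.62) c3=(390.18, 230.22)

Intrinsics K: fx=644.0, fy=671.8, cx=328.7, cy=253.9
Marker side s = 0.126 m; corners in marker frame (Z=0):
  M0 = (-0.0630, +0.0630, 0)
  M1 = (+0.0630, +0.0630, 0)
  M2 = (+0.0630, -0.0630, 0)
  M3 = (-0.0630, -0.0630, 0)
rvec = (-0.0615, -0.3339, -0.1321), |rvec| = θ = 0.36431 rad = 20.873°
Rodrigues: sinθ=0.35630, 1−cosθ=0.06563; R = I + sinθ·[k]× + (1−cosθ)·[k]×²:
    [+0.93624 +0.13935 -0.32255]
    [-0.11904 +0.98950 +0.08196]
    [+0.33058 -0.03834 +0.94300]
t = (0.1131, 0.0381, 0.4933) m
M0: Pc = R·M0+t = (+0.06290, +0.10794, +0.47006); u = 644.0·(+0.06290)/0.47006 + 328.7 = 414.8703, v = 671.8·(+0.10794)/0.47006 + 253.9 = 408.1637
M1: Pc = R·M1+t = (+0.18086, +0.09294, +0.51171); u = 644.0·(+0.18086)/0.51171 + 328.7 = 556.3192, v = 671.8·(+0.09294)/0.51171 + 253.9 = 375.9147
M2: Pc = R·M2+t = (+0.16330, -0.03174, +0.51654); u = 644.0·(+0.16330)/0.51654 + 328.7 = 532.2997, v = 671.8·(-0.03174)/0.51654 + 253.9 = 212.6221
M3: Pc = R·M3+t = (+0.04534, -0.01674, +0.47489); u = 644.0·(+0.04534)/0.47489 + 328.7 = 390.1828, v = 671.8·(-0.01674)/0.47489 + 253.9 = 230.2205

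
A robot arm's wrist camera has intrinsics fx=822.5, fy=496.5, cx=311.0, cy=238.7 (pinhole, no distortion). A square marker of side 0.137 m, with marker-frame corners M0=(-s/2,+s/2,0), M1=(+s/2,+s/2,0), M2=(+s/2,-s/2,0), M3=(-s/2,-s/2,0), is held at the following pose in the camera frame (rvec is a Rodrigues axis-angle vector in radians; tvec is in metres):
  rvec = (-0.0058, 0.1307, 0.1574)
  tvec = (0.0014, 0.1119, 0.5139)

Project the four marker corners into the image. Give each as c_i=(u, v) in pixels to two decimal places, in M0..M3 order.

c0=(190.87, 398.98) c1=(404.99, 425.63) c2=(440.08, 292.74) c3=(224.52, 270.59)

Intrinsics K: fx=822.5, fy=496.5, cx=311.0, cy=238.7
Marker side s = 0.137 m; corners in marker frame (Z=0):
  M0 = (-0.0685, +0.0685, 0)
  M1 = (+0.0685, +0.0685, 0)
  M2 = (+0.0685, -0.0685, 0)
  M3 = (-0.0685, -0.0685, 0)
rvec = (-0.0058, 0.1307, 0.1574), |rvec| = θ = 0.20467 rad = 11.727°
Rodrigues: sinθ=0.20325, 1−cosθ=0.02087; R = I + sinθ·[k]× + (1−cosθ)·[k]×²:
    [+0.97914 -0.15668 +0.12933]
    [+0.15593 +0.98764 +0.01601]
    [-0.13024 +0.00449 +0.99147]
t = (0.0014, 0.1119, 0.5139) m
M0: Pc = R·M0+t = (-0.07640, +0.16887, +0.52313); u = 822.5·(-0.07640)/0.52313 + 311.0 = 190.8723, v = 496.5·(+0.16887)/0.52313 + 238.7 = 398.9761
M1: Pc = R·M1+t = (+0.05774, +0.19023, +0.50529); u = 822.5·(+0.05774)/0.50529 + 311.0 = 404.9866, v = 496.5·(+0.19023)/0.50529 + 238.7 = 425.6264
M2: Pc = R·M2+t = (+0.07920, +0.05493, +0.50467); u = 822.5·(+0.07920)/0.50467 + 311.0 = 440.0848, v = 496.5·(+0.05493)/0.50467 + 238.7 = 292.7383
M3: Pc = R·M3+t = (-0.05494, +0.03357, +0.52251); u = 822.5·(-0.05494)/0.52251 + 311.0 = 224.5198, v = 496.5·(+0.03357)/0.52251 + 238.7 = 270.5947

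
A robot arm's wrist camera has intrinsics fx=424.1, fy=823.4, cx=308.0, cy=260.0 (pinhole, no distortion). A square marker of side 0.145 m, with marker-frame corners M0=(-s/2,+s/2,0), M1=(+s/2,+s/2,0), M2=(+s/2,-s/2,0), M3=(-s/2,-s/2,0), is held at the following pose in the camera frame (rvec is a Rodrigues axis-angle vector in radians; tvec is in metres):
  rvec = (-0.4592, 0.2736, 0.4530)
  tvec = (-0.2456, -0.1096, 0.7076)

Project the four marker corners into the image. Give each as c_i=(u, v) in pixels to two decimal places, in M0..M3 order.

c0=(102.21, 169.80) c1=(167.38, 227.70) c2=(219.25, 95.22) c3=(155.11, 50.22)

Intrinsics K: fx=424.1, fy=823.4, cx=308.0, cy=260.0
Marker side s = 0.145 m; corners in marker frame (Z=0):
  M0 = (-0.0725, +0.0725, 0)
  M1 = (+0.0725, +0.0725, 0)
  M2 = (+0.0725, -0.0725, 0)
  M3 = (-0.0725, -0.0725, 0)
rvec = (-0.4592, 0.2736, 0.4530), |rvec| = θ = 0.70066 rad = 40.145°
Rodrigues: sinθ=0.64473, 1−cosθ=0.23559; R = I + sinθ·[k]× + (1−cosθ)·[k]×²:
    [+0.86560 -0.47712 +0.15193]
    [+0.35654 +0.80034 +0.48202]
    [-0.35158 -0.36306 +0.86289]
t = (-0.2456, -0.1096, 0.7076) m
M0: Pc = R·M0+t = (-0.34295, -0.07743, +0.70677); u = 424.1·(-0.34295)/0.70677 + 308.0 = 102.2122, v = 823.4·(-0.07743)/0.70677 + 260.0 = 169.7981
M1: Pc = R·M1+t = (-0.21744, -0.02573, +0.65579); u = 424.1·(-0.21744)/0.65579 + 308.0 = 167.3841, v = 823.4·(-0.02573)/0.65579 + 260.0 = 227.6985
M2: Pc = R·M2+t = (-0.14825, -0.14177, +0.70843); u = 424.1·(-0.14825)/0.70843 + 308.0 = 219.2494, v = 823.4·(-0.14177)/0.70843 + 260.0 = 95.2172
M3: Pc = R·M3+t = (-0.27376, -0.19347, +0.75941); u = 424.1·(-0.27376)/0.75941 + 308.0 = 155.1137, v = 823.4·(-0.19347)/0.75941 + 260.0 = 50.2240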